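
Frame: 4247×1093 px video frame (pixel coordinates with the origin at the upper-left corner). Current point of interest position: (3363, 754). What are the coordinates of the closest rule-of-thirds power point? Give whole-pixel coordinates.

x = 2831 px, y = 729 px

Third lines: x ∈ {1416, 2831}, y ∈ {364, 729}.
3363 is closer to x = 2831; 754 is closer to y = 729.
So the nearest intersection is the lower-right power point.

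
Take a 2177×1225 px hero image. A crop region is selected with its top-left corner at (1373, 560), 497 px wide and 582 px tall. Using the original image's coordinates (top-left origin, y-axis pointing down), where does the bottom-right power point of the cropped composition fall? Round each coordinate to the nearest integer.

x = 1704 px, y = 948 px

One third of the crop width 497 is 165.67 px.
One third of the crop height 582 is 194.00 px.
The bottom-right point is two-thirds across and two-thirds down within the crop:
x = 1373 + 2 × 165.67 ≈ 1704; y = 560 + 2 × 194.00 ≈ 948.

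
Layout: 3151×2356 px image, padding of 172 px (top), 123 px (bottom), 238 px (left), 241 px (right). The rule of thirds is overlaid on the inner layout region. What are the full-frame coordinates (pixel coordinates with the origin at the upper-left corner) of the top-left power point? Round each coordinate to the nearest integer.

(1129, 859)

Content width = 3151 − 238 − 241 = 2672 px; content height = 2356 − 172 − 123 = 2061 px.
Top-left is one-third across and one-third down within the inner layout region.
x = 238 + 1 × 2672/3 = 238 + 890.67 ≈ 1129
y = 172 + 1 × 2061/3 = 172 + 687.00 ≈ 859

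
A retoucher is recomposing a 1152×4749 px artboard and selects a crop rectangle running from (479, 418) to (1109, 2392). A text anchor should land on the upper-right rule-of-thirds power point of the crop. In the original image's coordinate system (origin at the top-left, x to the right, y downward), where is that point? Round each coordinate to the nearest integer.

x = 899 px, y = 1076 px

Crop width = 1109 − 479 = 630 px; one third is 210.00 px.
Crop height = 2392 − 418 = 1974 px; one third is 658.00 px.
The upper-right point is two-thirds across and one-third down within the crop:
x = 479 + 2 × 210.00 ≈ 899; y = 418 + 1 × 658.00 ≈ 1076.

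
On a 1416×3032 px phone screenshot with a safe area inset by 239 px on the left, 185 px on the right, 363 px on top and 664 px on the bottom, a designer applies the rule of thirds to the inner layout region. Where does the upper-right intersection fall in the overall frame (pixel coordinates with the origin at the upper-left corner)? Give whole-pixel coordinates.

Content width = 1416 − 239 − 185 = 992 px; content height = 3032 − 363 − 664 = 2005 px.
Upper-right is two-thirds across and one-third down within the inner layout region.
x = 239 + 2 × 992/3 = 239 + 661.33 ≈ 900
y = 363 + 1 × 2005/3 = 363 + 668.33 ≈ 1031

x = 900 px, y = 1031 px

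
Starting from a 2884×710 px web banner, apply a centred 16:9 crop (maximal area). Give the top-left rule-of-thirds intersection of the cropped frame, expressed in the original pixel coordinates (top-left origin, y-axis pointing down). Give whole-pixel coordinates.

2884/710 > 16/9, so the 16:9 crop keeps the full height 710 and trims width to 710 × 16/9 = 1262.22 px.
Left offset = (2884 − 1262.22)/2 = 810.89 px; top offset = 0.
Top-left is one-third across and one-third down within the crop:
x = 810.89 + 1 × 1262.22/3 ≈ 1232; y = 0.00 + 1 × 710.00/3 ≈ 237.

x = 1232 px, y = 237 px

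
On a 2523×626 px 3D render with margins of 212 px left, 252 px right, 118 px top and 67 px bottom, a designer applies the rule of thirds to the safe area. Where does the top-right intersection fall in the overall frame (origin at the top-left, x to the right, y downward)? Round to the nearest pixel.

x = 1585 px, y = 265 px

Content width = 2523 − 212 − 252 = 2059 px; content height = 626 − 118 − 67 = 441 px.
Top-right is two-thirds across and one-third down within the safe area.
x = 212 + 2 × 2059/3 = 212 + 1372.67 ≈ 1585
y = 118 + 1 × 441/3 = 118 + 147.00 ≈ 265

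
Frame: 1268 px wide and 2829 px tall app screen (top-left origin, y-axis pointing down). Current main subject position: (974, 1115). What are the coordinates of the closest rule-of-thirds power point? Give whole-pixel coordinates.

Third lines: x ∈ {423, 845}, y ∈ {943, 1886}.
974 is closer to x = 845; 1115 is closer to y = 943.
So the nearest intersection is the upper-right power point.

x = 845 px, y = 943 px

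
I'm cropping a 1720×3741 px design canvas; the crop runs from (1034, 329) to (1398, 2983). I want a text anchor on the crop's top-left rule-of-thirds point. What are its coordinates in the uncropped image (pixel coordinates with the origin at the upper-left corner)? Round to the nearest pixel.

(1155, 1214)

Crop width = 1398 − 1034 = 364 px; one third is 121.33 px.
Crop height = 2983 − 329 = 2654 px; one third is 884.67 px.
The top-left point is one-third across and one-third down within the crop:
x = 1034 + 1 × 121.33 ≈ 1155; y = 329 + 1 × 884.67 ≈ 1214.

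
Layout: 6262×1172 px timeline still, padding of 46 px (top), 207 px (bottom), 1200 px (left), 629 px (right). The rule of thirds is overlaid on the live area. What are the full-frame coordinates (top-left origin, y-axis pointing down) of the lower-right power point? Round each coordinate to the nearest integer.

Content width = 6262 − 1200 − 629 = 4433 px; content height = 1172 − 46 − 207 = 919 px.
Lower-right is two-thirds across and two-thirds down within the live area.
x = 1200 + 2 × 4433/3 = 1200 + 2955.33 ≈ 4155
y = 46 + 2 × 919/3 = 46 + 612.67 ≈ 659

(4155, 659)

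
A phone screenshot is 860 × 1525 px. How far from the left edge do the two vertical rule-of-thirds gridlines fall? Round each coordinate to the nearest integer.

860 / 3 = 286.67, so the vertical lines sit at one and two thirds of 860.

287 px and 573 px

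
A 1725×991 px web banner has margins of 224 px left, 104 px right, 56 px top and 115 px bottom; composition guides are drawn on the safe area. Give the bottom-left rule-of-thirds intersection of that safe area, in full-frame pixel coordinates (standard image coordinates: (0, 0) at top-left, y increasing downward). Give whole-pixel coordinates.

Content width = 1725 − 224 − 104 = 1397 px; content height = 991 − 56 − 115 = 820 px.
Bottom-left is one-third across and two-thirds down within the safe area.
x = 224 + 1 × 1397/3 = 224 + 465.67 ≈ 690
y = 56 + 2 × 820/3 = 56 + 546.67 ≈ 603

(690, 603)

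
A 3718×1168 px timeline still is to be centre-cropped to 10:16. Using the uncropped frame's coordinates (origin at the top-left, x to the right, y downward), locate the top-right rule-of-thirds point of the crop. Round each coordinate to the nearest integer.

3718/1168 > 10/16, so the 10:16 crop keeps the full height 1168 and trims width to 1168 × 10/16 = 730.00 px.
Left offset = (3718 − 730.00)/2 = 1494.00 px; top offset = 0.
Top-right is two-thirds across and one-third down within the crop:
x = 1494.00 + 2 × 730.00/3 ≈ 1981; y = 0.00 + 1 × 1168.00/3 ≈ 389.

x = 1981 px, y = 389 px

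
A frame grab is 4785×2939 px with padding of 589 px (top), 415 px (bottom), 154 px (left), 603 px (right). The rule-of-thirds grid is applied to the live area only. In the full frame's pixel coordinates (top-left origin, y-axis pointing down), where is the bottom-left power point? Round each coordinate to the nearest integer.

x = 1497 px, y = 1879 px

Content width = 4785 − 154 − 603 = 4028 px; content height = 2939 − 589 − 415 = 1935 px.
Bottom-left is one-third across and two-thirds down within the live area.
x = 154 + 1 × 4028/3 = 154 + 1342.67 ≈ 1497
y = 589 + 2 × 1935/3 = 589 + 1290.00 ≈ 1879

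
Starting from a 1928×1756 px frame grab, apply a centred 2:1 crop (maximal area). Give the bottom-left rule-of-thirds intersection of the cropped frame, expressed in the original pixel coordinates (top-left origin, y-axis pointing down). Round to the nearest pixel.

x = 643 px, y = 1039 px

1928/1756 < 2/1, so the 2:1 crop keeps the full width 1928 and trims height to 1928 × 1/2 = 964.00 px.
Top offset = (1756 − 964.00)/2 = 396.00 px; left offset = 0.
Bottom-left is one-third across and two-thirds down within the crop:
x = 0.00 + 1 × 1928.00/3 ≈ 643; y = 396.00 + 2 × 964.00/3 ≈ 1039.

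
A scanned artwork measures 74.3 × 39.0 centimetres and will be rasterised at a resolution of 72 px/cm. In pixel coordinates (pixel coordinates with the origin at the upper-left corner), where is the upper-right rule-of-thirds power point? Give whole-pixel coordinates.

In pixels the canvas is 74.3 × 72 = 5349.6 wide and 39.0 × 72 = 2808 tall.
The upper-right point is two-thirds across and one-third down:
x = 2 × 5349.6/3 ≈ 3566; y = 1 × 2808/3 ≈ 936.

x = 3566 px, y = 936 px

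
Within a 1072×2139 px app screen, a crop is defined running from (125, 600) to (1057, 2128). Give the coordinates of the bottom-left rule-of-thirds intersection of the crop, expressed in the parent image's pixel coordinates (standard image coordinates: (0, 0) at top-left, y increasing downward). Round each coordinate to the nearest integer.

Crop width = 1057 − 125 = 932 px; one third is 310.67 px.
Crop height = 2128 − 600 = 1528 px; one third is 509.33 px.
The bottom-left point is one-third across and two-thirds down within the crop:
x = 125 + 1 × 310.67 ≈ 436; y = 600 + 2 × 509.33 ≈ 1619.

x = 436 px, y = 1619 px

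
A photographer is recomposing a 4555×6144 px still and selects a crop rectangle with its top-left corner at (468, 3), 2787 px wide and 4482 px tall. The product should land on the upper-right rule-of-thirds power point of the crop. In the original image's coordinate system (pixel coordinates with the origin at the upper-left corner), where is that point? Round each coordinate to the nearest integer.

x = 2326 px, y = 1497 px

One third of the crop width 2787 is 929.00 px.
One third of the crop height 4482 is 1494.00 px.
The upper-right point is two-thirds across and one-third down within the crop:
x = 468 + 2 × 929.00 ≈ 2326; y = 3 + 1 × 1494.00 ≈ 1497.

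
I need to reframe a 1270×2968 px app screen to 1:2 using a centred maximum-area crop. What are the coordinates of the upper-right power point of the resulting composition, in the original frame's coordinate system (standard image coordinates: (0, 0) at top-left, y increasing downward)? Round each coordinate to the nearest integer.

1270/2968 < 1/2, so the 1:2 crop keeps the full width 1270 and trims height to 1270 × 2/1 = 2540.00 px.
Top offset = (2968 − 2540.00)/2 = 214.00 px; left offset = 0.
Upper-right is two-thirds across and one-third down within the crop:
x = 0.00 + 2 × 1270.00/3 ≈ 847; y = 214.00 + 1 × 2540.00/3 ≈ 1061.

(847, 1061)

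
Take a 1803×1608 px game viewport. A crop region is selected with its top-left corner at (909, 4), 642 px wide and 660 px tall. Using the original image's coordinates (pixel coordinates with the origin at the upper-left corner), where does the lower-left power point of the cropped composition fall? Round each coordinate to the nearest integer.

One third of the crop width 642 is 214.00 px.
One third of the crop height 660 is 220.00 px.
The lower-left point is one-third across and two-thirds down within the crop:
x = 909 + 1 × 214.00 ≈ 1123; y = 4 + 2 × 220.00 ≈ 444.

x = 1123 px, y = 444 px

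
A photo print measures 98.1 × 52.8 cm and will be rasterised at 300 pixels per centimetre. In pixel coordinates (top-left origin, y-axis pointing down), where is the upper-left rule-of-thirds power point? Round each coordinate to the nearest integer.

In pixels the canvas is 98.1 × 300 = 29430 wide and 52.8 × 300 = 15840 tall.
The upper-left point is one-third across and one-third down:
x = 1 × 29430/3 ≈ 9810; y = 1 × 15840/3 ≈ 5280.

(9810, 5280)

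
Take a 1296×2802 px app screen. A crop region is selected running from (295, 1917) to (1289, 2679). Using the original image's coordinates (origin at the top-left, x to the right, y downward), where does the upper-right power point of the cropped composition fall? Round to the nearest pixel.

Crop width = 1289 − 295 = 994 px; one third is 331.33 px.
Crop height = 2679 − 1917 = 762 px; one third is 254.00 px.
The upper-right point is two-thirds across and one-third down within the crop:
x = 295 + 2 × 331.33 ≈ 958; y = 1917 + 1 × 254.00 ≈ 2171.

x = 958 px, y = 2171 px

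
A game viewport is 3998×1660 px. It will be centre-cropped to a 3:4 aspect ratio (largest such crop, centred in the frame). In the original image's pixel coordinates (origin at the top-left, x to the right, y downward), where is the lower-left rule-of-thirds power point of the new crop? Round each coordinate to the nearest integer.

(1792, 1107)

3998/1660 > 3/4, so the 3:4 crop keeps the full height 1660 and trims width to 1660 × 3/4 = 1245.00 px.
Left offset = (3998 − 1245.00)/2 = 1376.50 px; top offset = 0.
Lower-left is one-third across and two-thirds down within the crop:
x = 1376.50 + 1 × 1245.00/3 ≈ 1792; y = 0.00 + 2 × 1660.00/3 ≈ 1107.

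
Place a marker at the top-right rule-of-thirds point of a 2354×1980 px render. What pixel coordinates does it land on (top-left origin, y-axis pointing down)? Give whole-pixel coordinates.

x = 1569 px, y = 660 px

The top-right point sits two-thirds of the way across and one-third of the way down.
x = 2 × 2354/3 ≈ 1569; y = 1 × 1980/3 ≈ 660.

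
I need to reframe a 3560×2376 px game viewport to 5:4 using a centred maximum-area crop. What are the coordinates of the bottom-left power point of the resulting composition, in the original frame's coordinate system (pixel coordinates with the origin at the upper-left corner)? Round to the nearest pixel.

x = 1285 px, y = 1584 px

3560/2376 > 5/4, so the 5:4 crop keeps the full height 2376 and trims width to 2376 × 5/4 = 2970.00 px.
Left offset = (3560 − 2970.00)/2 = 295.00 px; top offset = 0.
Bottom-left is one-third across and two-thirds down within the crop:
x = 295.00 + 1 × 2970.00/3 ≈ 1285; y = 0.00 + 2 × 2376.00/3 ≈ 1584.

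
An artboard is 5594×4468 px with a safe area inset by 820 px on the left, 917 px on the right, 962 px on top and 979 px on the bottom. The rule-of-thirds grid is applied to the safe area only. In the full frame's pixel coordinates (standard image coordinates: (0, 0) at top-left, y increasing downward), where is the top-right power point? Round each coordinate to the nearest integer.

Content width = 5594 − 820 − 917 = 3857 px; content height = 4468 − 962 − 979 = 2527 px.
Top-right is two-thirds across and one-third down within the safe area.
x = 820 + 2 × 3857/3 = 820 + 2571.33 ≈ 3391
y = 962 + 1 × 2527/3 = 962 + 842.33 ≈ 1804

x = 3391 px, y = 1804 px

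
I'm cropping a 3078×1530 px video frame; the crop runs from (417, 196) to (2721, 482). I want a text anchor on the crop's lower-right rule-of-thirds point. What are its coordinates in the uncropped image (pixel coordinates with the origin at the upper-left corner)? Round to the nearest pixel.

Crop width = 2721 − 417 = 2304 px; one third is 768.00 px.
Crop height = 482 − 196 = 286 px; one third is 95.33 px.
The lower-right point is two-thirds across and two-thirds down within the crop:
x = 417 + 2 × 768.00 ≈ 1953; y = 196 + 2 × 95.33 ≈ 387.

(1953, 387)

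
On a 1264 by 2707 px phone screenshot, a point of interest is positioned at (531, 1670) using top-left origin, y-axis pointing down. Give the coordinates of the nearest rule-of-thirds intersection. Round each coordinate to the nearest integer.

Third lines: x ∈ {421, 843}, y ∈ {902, 1805}.
531 is closer to x = 421; 1670 is closer to y = 1805.
So the nearest intersection is the lower-left power point.

x = 421 px, y = 1805 px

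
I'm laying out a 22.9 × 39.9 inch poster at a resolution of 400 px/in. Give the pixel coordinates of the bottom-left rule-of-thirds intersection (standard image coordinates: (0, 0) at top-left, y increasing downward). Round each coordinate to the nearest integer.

x = 3053 px, y = 10640 px

In pixels the canvas is 22.9 × 400 = 9160 wide and 39.9 × 400 = 15960 tall.
The bottom-left point is one-third across and two-thirds down:
x = 1 × 9160/3 ≈ 3053; y = 2 × 15960/3 ≈ 10640.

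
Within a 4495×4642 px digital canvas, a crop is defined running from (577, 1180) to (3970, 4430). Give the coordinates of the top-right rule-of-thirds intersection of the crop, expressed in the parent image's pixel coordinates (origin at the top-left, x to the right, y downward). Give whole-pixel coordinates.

(2839, 2263)

Crop width = 3970 − 577 = 3393 px; one third is 1131.00 px.
Crop height = 4430 − 1180 = 3250 px; one third is 1083.33 px.
The top-right point is two-thirds across and one-third down within the crop:
x = 577 + 2 × 1131.00 ≈ 2839; y = 1180 + 1 × 1083.33 ≈ 2263.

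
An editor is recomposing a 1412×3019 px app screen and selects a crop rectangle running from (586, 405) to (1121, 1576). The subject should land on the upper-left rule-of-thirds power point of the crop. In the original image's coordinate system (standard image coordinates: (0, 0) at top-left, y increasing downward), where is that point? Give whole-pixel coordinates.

Crop width = 1121 − 586 = 535 px; one third is 178.33 px.
Crop height = 1576 − 405 = 1171 px; one third is 390.33 px.
The upper-left point is one-third across and one-third down within the crop:
x = 586 + 1 × 178.33 ≈ 764; y = 405 + 1 × 390.33 ≈ 795.

(764, 795)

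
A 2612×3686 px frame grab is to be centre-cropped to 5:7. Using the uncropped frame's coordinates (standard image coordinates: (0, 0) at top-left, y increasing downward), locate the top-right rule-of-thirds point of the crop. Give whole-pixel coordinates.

(1741, 1234)

2612/3686 < 5/7, so the 5:7 crop keeps the full width 2612 and trims height to 2612 × 7/5 = 3656.80 px.
Top offset = (3686 − 3656.80)/2 = 14.60 px; left offset = 0.
Top-right is two-thirds across and one-third down within the crop:
x = 0.00 + 2 × 2612.00/3 ≈ 1741; y = 14.60 + 1 × 3656.80/3 ≈ 1234.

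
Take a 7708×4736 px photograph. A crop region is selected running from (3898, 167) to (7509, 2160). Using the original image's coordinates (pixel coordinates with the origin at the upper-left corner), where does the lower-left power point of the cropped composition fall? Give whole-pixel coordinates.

Crop width = 7509 − 3898 = 3611 px; one third is 1203.67 px.
Crop height = 2160 − 167 = 1993 px; one third is 664.33 px.
The lower-left point is one-third across and two-thirds down within the crop:
x = 3898 + 1 × 1203.67 ≈ 5102; y = 167 + 2 × 664.33 ≈ 1496.

x = 5102 px, y = 1496 px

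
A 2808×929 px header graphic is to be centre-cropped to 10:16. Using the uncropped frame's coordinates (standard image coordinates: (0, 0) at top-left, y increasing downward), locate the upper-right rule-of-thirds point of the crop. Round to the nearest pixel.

2808/929 > 10/16, so the 10:16 crop keeps the full height 929 and trims width to 929 × 10/16 = 580.62 px.
Left offset = (2808 − 580.62)/2 = 1113.69 px; top offset = 0.
Upper-right is two-thirds across and one-third down within the crop:
x = 1113.69 + 2 × 580.62/3 ≈ 1501; y = 0.00 + 1 × 929.00/3 ≈ 310.

x = 1501 px, y = 310 px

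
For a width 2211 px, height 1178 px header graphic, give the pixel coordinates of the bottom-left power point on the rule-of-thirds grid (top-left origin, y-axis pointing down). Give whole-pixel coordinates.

(737, 785)

The bottom-left point sits one-third of the way across and two-thirds of the way down.
x = 1 × 2211/3 ≈ 737; y = 2 × 1178/3 ≈ 785.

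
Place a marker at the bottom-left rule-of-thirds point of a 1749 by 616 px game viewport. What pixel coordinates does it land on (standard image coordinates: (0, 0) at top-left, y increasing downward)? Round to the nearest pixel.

The bottom-left point sits one-third of the way across and two-thirds of the way down.
x = 1 × 1749/3 ≈ 583; y = 2 × 616/3 ≈ 411.

x = 583 px, y = 411 px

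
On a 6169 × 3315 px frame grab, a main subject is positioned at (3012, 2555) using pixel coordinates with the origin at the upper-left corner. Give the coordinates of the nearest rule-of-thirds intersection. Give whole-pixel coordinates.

Third lines: x ∈ {2056, 4113}, y ∈ {1105, 2210}.
3012 is closer to x = 2056; 2555 is closer to y = 2210.
So the nearest intersection is the lower-left power point.

(2056, 2210)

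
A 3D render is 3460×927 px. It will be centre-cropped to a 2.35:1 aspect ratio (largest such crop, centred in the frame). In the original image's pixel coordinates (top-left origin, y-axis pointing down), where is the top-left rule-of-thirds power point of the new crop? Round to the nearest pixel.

3460/927 > 2.35/1, so the 2.35:1 crop keeps the full height 927 and trims width to 927 × 2.35/1 = 2178.45 px.
Left offset = (3460 − 2178.45)/2 = 640.77 px; top offset = 0.
Top-left is one-third across and one-third down within the crop:
x = 640.77 + 1 × 2178.45/3 ≈ 1367; y = 0.00 + 1 × 927.00/3 ≈ 309.

(1367, 309)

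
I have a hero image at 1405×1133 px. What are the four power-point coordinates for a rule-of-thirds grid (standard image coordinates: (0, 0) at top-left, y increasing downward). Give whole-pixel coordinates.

One third of 1405 is 468.33; one third of 1133 is 377.67.
Vertical third lines at x = 468 and x = 937; horizontal third lines at y = 378 and y = 755.

(468, 378), (937, 378), (468, 755), (937, 755)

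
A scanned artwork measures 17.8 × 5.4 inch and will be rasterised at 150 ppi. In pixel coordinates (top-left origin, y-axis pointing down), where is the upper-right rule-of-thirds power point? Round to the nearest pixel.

(1780, 270)

In pixels the canvas is 17.8 × 150 = 2670 wide and 5.4 × 150 = 810 tall.
The upper-right point is two-thirds across and one-third down:
x = 2 × 2670/3 ≈ 1780; y = 1 × 810/3 ≈ 270.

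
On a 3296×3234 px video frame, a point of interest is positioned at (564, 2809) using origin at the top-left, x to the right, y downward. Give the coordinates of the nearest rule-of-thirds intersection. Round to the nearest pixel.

x = 1099 px, y = 2156 px

Third lines: x ∈ {1099, 2197}, y ∈ {1078, 2156}.
564 is closer to x = 1099; 2809 is closer to y = 2156.
So the nearest intersection is the lower-left power point.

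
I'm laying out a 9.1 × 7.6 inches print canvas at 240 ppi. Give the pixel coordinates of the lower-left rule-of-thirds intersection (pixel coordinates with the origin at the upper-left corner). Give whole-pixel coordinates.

In pixels the canvas is 9.1 × 240 = 2184 wide and 7.6 × 240 = 1824 tall.
The lower-left point is one-third across and two-thirds down:
x = 1 × 2184/3 ≈ 728; y = 2 × 1824/3 ≈ 1216.

x = 728 px, y = 1216 px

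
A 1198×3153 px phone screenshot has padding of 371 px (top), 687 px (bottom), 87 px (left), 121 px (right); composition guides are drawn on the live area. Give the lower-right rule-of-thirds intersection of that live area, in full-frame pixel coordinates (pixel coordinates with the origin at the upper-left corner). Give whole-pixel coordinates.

Content width = 1198 − 87 − 121 = 990 px; content height = 3153 − 371 − 687 = 2095 px.
Lower-right is two-thirds across and two-thirds down within the live area.
x = 87 + 2 × 990/3 = 87 + 660.00 ≈ 747
y = 371 + 2 × 2095/3 = 371 + 1396.67 ≈ 1768

x = 747 px, y = 1768 px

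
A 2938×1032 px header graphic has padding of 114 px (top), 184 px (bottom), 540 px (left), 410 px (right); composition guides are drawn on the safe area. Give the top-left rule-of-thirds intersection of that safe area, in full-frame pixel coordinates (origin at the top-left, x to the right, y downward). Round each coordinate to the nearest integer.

Content width = 2938 − 540 − 410 = 1988 px; content height = 1032 − 114 − 184 = 734 px.
Top-left is one-third across and one-third down within the safe area.
x = 540 + 1 × 1988/3 = 540 + 662.67 ≈ 1203
y = 114 + 1 × 734/3 = 114 + 244.67 ≈ 359

(1203, 359)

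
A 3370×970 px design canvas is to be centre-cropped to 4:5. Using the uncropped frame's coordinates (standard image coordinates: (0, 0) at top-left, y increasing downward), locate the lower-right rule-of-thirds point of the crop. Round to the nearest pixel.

3370/970 > 4/5, so the 4:5 crop keeps the full height 970 and trims width to 970 × 4/5 = 776.00 px.
Left offset = (3370 − 776.00)/2 = 1297.00 px; top offset = 0.
Lower-right is two-thirds across and two-thirds down within the crop:
x = 1297.00 + 2 × 776.00/3 ≈ 1814; y = 0.00 + 2 × 970.00/3 ≈ 647.

x = 1814 px, y = 647 px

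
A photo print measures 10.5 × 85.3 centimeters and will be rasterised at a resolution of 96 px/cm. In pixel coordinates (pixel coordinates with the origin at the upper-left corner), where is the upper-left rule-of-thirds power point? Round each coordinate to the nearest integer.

x = 336 px, y = 2730 px

In pixels the canvas is 10.5 × 96 = 1008 wide and 85.3 × 96 = 8188.8 tall.
The upper-left point is one-third across and one-third down:
x = 1 × 1008/3 ≈ 336; y = 1 × 8188.8/3 ≈ 2730.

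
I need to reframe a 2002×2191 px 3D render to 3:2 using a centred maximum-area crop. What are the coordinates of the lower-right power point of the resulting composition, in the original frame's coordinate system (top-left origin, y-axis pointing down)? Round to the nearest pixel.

(1335, 1318)

2002/2191 < 3/2, so the 3:2 crop keeps the full width 2002 and trims height to 2002 × 2/3 = 1334.67 px.
Top offset = (2191 − 1334.67)/2 = 428.17 px; left offset = 0.
Lower-right is two-thirds across and two-thirds down within the crop:
x = 0.00 + 2 × 2002.00/3 ≈ 1335; y = 428.17 + 2 × 1334.67/3 ≈ 1318.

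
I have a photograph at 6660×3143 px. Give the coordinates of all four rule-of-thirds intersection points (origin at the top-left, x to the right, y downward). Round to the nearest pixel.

One third of 6660 is 2220; one third of 3143 is 1047.67.
Vertical third lines at x = 2220 and x = 4440; horizontal third lines at y = 1048 and y = 2095.

(2220, 1048), (4440, 1048), (2220, 2095), (4440, 2095)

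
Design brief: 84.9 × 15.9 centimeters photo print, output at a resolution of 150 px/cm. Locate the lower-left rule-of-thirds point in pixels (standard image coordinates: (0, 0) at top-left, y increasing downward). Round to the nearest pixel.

In pixels the canvas is 84.9 × 150 = 12735 wide and 15.9 × 150 = 2385 tall.
The lower-left point is one-third across and two-thirds down:
x = 1 × 12735/3 ≈ 4245; y = 2 × 2385/3 ≈ 1590.

x = 4245 px, y = 1590 px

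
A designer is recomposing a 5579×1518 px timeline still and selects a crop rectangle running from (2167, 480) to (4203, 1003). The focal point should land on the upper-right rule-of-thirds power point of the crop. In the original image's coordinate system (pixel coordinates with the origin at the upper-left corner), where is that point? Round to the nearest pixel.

Crop width = 4203 − 2167 = 2036 px; one third is 678.67 px.
Crop height = 1003 − 480 = 523 px; one third is 174.33 px.
The upper-right point is two-thirds across and one-third down within the crop:
x = 2167 + 2 × 678.67 ≈ 3524; y = 480 + 1 × 174.33 ≈ 654.

x = 3524 px, y = 654 px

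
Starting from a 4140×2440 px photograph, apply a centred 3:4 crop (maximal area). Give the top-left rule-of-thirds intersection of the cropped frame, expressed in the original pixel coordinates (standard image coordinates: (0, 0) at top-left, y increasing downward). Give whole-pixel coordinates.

4140/2440 > 3/4, so the 3:4 crop keeps the full height 2440 and trims width to 2440 × 3/4 = 1830.00 px.
Left offset = (4140 − 1830.00)/2 = 1155.00 px; top offset = 0.
Top-left is one-third across and one-third down within the crop:
x = 1155.00 + 1 × 1830.00/3 ≈ 1765; y = 0.00 + 1 × 2440.00/3 ≈ 813.

(1765, 813)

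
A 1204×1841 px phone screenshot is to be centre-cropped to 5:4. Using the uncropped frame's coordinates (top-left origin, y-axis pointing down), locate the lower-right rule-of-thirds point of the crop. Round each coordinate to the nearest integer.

1204/1841 < 5/4, so the 5:4 crop keeps the full width 1204 and trims height to 1204 × 4/5 = 963.20 px.
Top offset = (1841 − 963.20)/2 = 438.90 px; left offset = 0.
Lower-right is two-thirds across and two-thirds down within the crop:
x = 0.00 + 2 × 1204.00/3 ≈ 803; y = 438.90 + 2 × 963.20/3 ≈ 1081.

(803, 1081)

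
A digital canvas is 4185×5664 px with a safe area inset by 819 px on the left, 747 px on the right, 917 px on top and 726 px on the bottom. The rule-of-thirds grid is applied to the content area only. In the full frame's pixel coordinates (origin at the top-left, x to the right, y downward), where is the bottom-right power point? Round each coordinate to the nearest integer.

(2565, 3598)

Content width = 4185 − 819 − 747 = 2619 px; content height = 5664 − 917 − 726 = 4021 px.
Bottom-right is two-thirds across and two-thirds down within the content area.
x = 819 + 2 × 2619/3 = 819 + 1746.00 ≈ 2565
y = 917 + 2 × 4021/3 = 917 + 2680.67 ≈ 3598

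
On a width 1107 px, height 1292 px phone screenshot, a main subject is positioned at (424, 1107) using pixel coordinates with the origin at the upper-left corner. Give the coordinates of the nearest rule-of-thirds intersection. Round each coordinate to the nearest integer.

(369, 861)

Third lines: x ∈ {369, 738}, y ∈ {431, 861}.
424 is closer to x = 369; 1107 is closer to y = 861.
So the nearest intersection is the lower-left power point.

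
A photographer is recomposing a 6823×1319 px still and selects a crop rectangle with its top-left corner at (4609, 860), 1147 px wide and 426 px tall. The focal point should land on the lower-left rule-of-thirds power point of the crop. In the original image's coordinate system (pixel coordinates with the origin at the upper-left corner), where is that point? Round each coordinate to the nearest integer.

One third of the crop width 1147 is 382.33 px.
One third of the crop height 426 is 142.00 px.
The lower-left point is one-third across and two-thirds down within the crop:
x = 4609 + 1 × 382.33 ≈ 4991; y = 860 + 2 × 142.00 ≈ 1144.

x = 4991 px, y = 1144 px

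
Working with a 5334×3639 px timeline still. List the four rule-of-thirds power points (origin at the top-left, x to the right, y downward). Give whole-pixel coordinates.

One third of 5334 is 1778; one third of 3639 is 1213.
Vertical third lines at x = 1778 and x = 3556; horizontal third lines at y = 1213 and y = 2426.

(1778, 1213), (3556, 1213), (1778, 2426), (3556, 2426)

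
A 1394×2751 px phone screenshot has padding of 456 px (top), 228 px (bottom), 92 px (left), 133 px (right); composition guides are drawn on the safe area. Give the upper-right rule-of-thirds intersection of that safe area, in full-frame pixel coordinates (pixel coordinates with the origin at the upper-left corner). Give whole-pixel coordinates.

Content width = 1394 − 92 − 133 = 1169 px; content height = 2751 − 456 − 228 = 2067 px.
Upper-right is two-thirds across and one-third down within the safe area.
x = 92 + 2 × 1169/3 = 92 + 779.33 ≈ 871
y = 456 + 1 × 2067/3 = 456 + 689.00 ≈ 1145

(871, 1145)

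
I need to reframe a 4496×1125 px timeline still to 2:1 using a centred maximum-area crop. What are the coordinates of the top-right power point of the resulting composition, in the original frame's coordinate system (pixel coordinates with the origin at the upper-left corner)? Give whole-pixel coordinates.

4496/1125 > 2/1, so the 2:1 crop keeps the full height 1125 and trims width to 1125 × 2/1 = 2250.00 px.
Left offset = (4496 − 2250.00)/2 = 1123.00 px; top offset = 0.
Top-right is two-thirds across and one-third down within the crop:
x = 1123.00 + 2 × 2250.00/3 ≈ 2623; y = 0.00 + 1 × 1125.00/3 ≈ 375.

(2623, 375)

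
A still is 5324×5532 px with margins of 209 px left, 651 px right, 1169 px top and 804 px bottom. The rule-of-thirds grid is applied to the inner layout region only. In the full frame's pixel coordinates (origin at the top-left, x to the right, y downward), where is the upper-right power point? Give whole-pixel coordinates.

x = 3185 px, y = 2355 px

Content width = 5324 − 209 − 651 = 4464 px; content height = 5532 − 1169 − 804 = 3559 px.
Upper-right is two-thirds across and one-third down within the inner layout region.
x = 209 + 2 × 4464/3 = 209 + 2976.00 ≈ 3185
y = 1169 + 1 × 3559/3 = 1169 + 1186.33 ≈ 2355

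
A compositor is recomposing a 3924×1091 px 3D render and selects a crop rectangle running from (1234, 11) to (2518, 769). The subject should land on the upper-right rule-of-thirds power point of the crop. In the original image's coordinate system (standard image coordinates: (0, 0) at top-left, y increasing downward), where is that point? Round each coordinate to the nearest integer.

(2090, 264)

Crop width = 2518 − 1234 = 1284 px; one third is 428.00 px.
Crop height = 769 − 11 = 758 px; one third is 252.67 px.
The upper-right point is two-thirds across and one-third down within the crop:
x = 1234 + 2 × 428.00 ≈ 2090; y = 11 + 1 × 252.67 ≈ 264.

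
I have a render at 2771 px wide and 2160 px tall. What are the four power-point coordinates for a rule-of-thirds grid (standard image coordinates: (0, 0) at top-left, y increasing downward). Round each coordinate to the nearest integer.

(924, 720), (1847, 720), (924, 1440), (1847, 1440)

One third of 2771 is 923.67; one third of 2160 is 720.
Vertical third lines at x = 924 and x = 1847; horizontal third lines at y = 720 and y = 1440.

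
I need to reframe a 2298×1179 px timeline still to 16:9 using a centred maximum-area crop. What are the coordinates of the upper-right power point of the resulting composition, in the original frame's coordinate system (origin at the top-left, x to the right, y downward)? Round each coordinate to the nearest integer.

(1498, 393)

2298/1179 > 16/9, so the 16:9 crop keeps the full height 1179 and trims width to 1179 × 16/9 = 2096.00 px.
Left offset = (2298 − 2096.00)/2 = 101.00 px; top offset = 0.
Upper-right is two-thirds across and one-third down within the crop:
x = 101.00 + 2 × 2096.00/3 ≈ 1498; y = 0.00 + 1 × 1179.00/3 ≈ 393.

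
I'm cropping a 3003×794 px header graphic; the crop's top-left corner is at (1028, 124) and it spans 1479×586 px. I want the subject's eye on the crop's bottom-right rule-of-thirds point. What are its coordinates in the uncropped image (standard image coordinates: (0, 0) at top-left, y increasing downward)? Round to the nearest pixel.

x = 2014 px, y = 515 px

One third of the crop width 1479 is 493.00 px.
One third of the crop height 586 is 195.33 px.
The bottom-right point is two-thirds across and two-thirds down within the crop:
x = 1028 + 2 × 493.00 ≈ 2014; y = 124 + 2 × 195.33 ≈ 515.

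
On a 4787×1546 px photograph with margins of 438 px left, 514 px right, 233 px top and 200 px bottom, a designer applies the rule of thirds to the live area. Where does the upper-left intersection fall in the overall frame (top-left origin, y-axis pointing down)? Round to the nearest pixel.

Content width = 4787 − 438 − 514 = 3835 px; content height = 1546 − 233 − 200 = 1113 px.
Upper-left is one-third across and one-third down within the live area.
x = 438 + 1 × 3835/3 = 438 + 1278.33 ≈ 1716
y = 233 + 1 × 1113/3 = 233 + 371.00 ≈ 604

(1716, 604)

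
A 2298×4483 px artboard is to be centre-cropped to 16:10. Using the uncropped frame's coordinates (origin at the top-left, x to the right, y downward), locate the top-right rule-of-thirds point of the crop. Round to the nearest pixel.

2298/4483 < 16/10, so the 16:10 crop keeps the full width 2298 and trims height to 2298 × 10/16 = 1436.25 px.
Top offset = (4483 − 1436.25)/2 = 1523.38 px; left offset = 0.
Top-right is two-thirds across and one-third down within the crop:
x = 0.00 + 2 × 2298.00/3 ≈ 1532; y = 1523.38 + 1 × 1436.25/3 ≈ 2002.

x = 1532 px, y = 2002 px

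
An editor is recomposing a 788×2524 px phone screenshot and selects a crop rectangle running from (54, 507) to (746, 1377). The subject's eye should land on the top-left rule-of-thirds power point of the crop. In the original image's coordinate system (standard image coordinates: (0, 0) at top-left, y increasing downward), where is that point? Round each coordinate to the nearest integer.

x = 285 px, y = 797 px

Crop width = 746 − 54 = 692 px; one third is 230.67 px.
Crop height = 1377 − 507 = 870 px; one third is 290.00 px.
The top-left point is one-third across and one-third down within the crop:
x = 54 + 1 × 230.67 ≈ 285; y = 507 + 1 × 290.00 ≈ 797.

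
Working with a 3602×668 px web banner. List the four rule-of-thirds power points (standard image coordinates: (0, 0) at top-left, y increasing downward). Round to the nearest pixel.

(1201, 223), (2401, 223), (1201, 445), (2401, 445)

One third of 3602 is 1200.67; one third of 668 is 222.67.
Vertical third lines at x = 1201 and x = 2401; horizontal third lines at y = 223 and y = 445.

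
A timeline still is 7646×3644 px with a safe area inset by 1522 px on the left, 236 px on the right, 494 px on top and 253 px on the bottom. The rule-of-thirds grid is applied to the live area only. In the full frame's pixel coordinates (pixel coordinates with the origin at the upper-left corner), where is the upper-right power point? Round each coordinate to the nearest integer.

Content width = 7646 − 1522 − 236 = 5888 px; content height = 3644 − 494 − 253 = 2897 px.
Upper-right is two-thirds across and one-third down within the live area.
x = 1522 + 2 × 5888/3 = 1522 + 3925.33 ≈ 5447
y = 494 + 1 × 2897/3 = 494 + 965.67 ≈ 1460

x = 5447 px, y = 1460 px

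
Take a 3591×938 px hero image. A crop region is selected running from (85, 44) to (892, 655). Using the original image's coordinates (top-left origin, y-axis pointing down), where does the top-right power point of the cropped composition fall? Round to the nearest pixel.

(623, 248)

Crop width = 892 − 85 = 807 px; one third is 269.00 px.
Crop height = 655 − 44 = 611 px; one third is 203.67 px.
The top-right point is two-thirds across and one-third down within the crop:
x = 85 + 2 × 269.00 ≈ 623; y = 44 + 1 × 203.67 ≈ 248.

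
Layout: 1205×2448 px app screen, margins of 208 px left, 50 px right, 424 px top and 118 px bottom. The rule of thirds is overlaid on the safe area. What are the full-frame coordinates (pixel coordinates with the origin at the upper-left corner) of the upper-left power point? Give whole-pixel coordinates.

x = 524 px, y = 1059 px

Content width = 1205 − 208 − 50 = 947 px; content height = 2448 − 424 − 118 = 1906 px.
Upper-left is one-third across and one-third down within the safe area.
x = 208 + 1 × 947/3 = 208 + 315.67 ≈ 524
y = 424 + 1 × 1906/3 = 424 + 635.33 ≈ 1059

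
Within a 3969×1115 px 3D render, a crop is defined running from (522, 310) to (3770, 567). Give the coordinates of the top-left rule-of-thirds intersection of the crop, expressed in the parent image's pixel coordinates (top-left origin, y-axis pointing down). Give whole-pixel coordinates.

Crop width = 3770 − 522 = 3248 px; one third is 1082.67 px.
Crop height = 567 − 310 = 257 px; one third is 85.67 px.
The top-left point is one-third across and one-third down within the crop:
x = 522 + 1 × 1082.67 ≈ 1605; y = 310 + 1 × 85.67 ≈ 396.

(1605, 396)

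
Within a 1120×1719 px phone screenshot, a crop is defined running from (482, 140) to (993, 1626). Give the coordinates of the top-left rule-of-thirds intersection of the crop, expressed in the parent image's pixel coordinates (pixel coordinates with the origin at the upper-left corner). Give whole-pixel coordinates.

(652, 635)

Crop width = 993 − 482 = 511 px; one third is 170.33 px.
Crop height = 1626 − 140 = 1486 px; one third is 495.33 px.
The top-left point is one-third across and one-third down within the crop:
x = 482 + 1 × 170.33 ≈ 652; y = 140 + 1 × 495.33 ≈ 635.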